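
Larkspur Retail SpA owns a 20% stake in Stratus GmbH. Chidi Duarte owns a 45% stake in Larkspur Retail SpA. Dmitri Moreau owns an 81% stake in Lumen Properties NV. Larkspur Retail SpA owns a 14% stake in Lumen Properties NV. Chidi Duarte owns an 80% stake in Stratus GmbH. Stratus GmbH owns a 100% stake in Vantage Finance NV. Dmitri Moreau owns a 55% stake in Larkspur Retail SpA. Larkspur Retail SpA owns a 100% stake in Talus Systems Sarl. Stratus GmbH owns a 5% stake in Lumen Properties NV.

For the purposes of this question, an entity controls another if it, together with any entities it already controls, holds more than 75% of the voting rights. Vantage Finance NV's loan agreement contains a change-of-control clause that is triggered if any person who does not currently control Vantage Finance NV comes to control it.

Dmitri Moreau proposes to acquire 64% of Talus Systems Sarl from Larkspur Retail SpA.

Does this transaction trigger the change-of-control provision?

No

The purchase adds only to Dmitri's holdings (Larkspur's stake shrinks), so Dmitri is the only person who could newly come to control Vantage.
Dmitri holds 81% of Lumen, so Dmitri controls Lumen.
Neither Dmitri nor any entity Dmitri controls holds any voting interest in Vantage.
So before the transaction, Dmitri does not control Vantage.
After the purchase, Dmitri holds 64% of Talus directly, and Larkspur's stake falls to 36%.
Dmitri's side now holds 64% of Talus, not > 75%, so Dmitri still does not control Talus.
After the transaction, neither Dmitri nor any entity Dmitri controls holds a voting interest in Vantage, so Dmitri still does not control it.
No new person acquires control, so the clause is not triggered.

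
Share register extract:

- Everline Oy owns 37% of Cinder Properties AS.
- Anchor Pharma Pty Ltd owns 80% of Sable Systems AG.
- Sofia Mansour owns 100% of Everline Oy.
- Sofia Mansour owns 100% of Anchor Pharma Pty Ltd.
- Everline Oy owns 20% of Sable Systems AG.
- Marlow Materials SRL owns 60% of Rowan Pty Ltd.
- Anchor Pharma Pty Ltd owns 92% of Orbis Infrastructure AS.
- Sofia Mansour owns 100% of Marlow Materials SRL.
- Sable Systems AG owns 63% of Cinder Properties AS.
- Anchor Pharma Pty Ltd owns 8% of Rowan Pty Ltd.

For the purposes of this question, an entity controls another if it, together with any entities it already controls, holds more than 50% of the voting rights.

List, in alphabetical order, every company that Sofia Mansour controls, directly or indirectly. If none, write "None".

Sofia holds 100% of Anchor, so Sofia controls Anchor.
Sofia holds 100% of Everline, so Sofia controls Everline.
Sofia holds 100% of Marlow, so Sofia controls Marlow.
Anchor holds 92% of Orbis, so Sofia controls Orbis.
Everline and Anchor together hold 20% + 80% = 100% of Sable, so Sofia controls Sable.
Anchor and Marlow together hold 8% + 60% = 68% of Rowan, so Sofia controls Rowan.
Sable and Everline together hold 63% + 37% = 100% of Cinder, so Sofia controls Cinder.

Anchor Pharma Pty Ltd, Cinder Properties AS, Everline Oy, Marlow Materials SRL, Orbis Infrastructure AS, Rowan Pty Ltd, Sable Systems AG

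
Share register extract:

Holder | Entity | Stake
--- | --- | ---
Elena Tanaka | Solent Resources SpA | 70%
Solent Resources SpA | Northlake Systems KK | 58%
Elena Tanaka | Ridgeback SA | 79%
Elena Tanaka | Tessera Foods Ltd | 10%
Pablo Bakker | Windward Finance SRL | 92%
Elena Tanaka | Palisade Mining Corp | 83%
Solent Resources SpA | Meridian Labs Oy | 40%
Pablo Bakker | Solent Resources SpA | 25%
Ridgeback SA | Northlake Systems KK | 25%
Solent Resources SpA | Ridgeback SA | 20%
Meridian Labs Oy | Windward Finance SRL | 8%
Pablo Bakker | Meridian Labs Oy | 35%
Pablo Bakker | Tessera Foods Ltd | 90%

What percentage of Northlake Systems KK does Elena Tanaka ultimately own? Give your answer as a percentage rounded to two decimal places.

63.85%

Elena reaches Northlake along 3 paths.
Via Ridgeback: 79% × 25% = 19.75%.
Via Solent → Ridgeback: 70% × 20% × 25% = 3.5%.
Via Solent: 70% × 58% = 40.6%.
Total: 19.75% + 3.5% + 40.6% = 63.85%.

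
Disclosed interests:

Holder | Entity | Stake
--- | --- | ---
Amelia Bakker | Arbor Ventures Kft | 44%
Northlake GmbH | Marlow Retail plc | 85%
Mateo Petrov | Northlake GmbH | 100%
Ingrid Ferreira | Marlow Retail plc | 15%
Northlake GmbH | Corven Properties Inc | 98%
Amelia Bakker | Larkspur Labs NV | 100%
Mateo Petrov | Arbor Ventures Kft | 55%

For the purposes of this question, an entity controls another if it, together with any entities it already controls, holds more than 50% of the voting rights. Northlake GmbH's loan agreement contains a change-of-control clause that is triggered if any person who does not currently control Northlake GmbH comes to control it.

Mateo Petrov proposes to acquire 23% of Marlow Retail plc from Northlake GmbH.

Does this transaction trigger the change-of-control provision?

No

The purchase adds only to Mateo's holdings (Northlake's stake shrinks), so Mateo is the only person who could newly come to control Northlake.
Mateo holds 100% of Northlake, so Mateo controls Northlake.
So Mateo already controls Northlake before the transaction.
After the purchase, Mateo holds 23% of Marlow directly, and Northlake's stake falls to 62%.
Mateo controlled Northlake already, so this is not a new person acquiring control; every other person's position is unchanged or reduced.
No new person acquires control, so the clause is not triggered.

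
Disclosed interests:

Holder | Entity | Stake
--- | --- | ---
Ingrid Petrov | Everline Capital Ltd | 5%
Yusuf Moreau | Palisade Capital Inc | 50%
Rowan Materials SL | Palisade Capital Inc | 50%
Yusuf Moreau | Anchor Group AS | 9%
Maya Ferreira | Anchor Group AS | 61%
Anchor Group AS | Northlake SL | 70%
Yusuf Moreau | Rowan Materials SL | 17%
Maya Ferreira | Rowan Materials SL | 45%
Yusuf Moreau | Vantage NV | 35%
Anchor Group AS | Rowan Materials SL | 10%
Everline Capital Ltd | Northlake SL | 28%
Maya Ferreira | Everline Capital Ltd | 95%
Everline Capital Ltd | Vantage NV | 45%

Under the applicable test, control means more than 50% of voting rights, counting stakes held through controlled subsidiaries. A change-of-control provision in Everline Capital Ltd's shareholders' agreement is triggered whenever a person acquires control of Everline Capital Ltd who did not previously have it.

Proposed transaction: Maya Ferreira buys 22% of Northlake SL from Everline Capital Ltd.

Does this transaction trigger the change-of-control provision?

No

The purchase adds only to Maya's holdings (Everline's stake shrinks), so Maya is the only person who could newly come to control Everline.
Maya holds 95% of Everline, so Maya controls Everline.
So Maya already controls Everline before the transaction.
After the purchase, Maya holds 22% of Northlake directly, and Everline's stake falls to 6%.
Maya controlled Everline already, so this is not a new person acquiring control; every other person's position is unchanged or reduced.
No new person acquires control, so the clause is not triggered.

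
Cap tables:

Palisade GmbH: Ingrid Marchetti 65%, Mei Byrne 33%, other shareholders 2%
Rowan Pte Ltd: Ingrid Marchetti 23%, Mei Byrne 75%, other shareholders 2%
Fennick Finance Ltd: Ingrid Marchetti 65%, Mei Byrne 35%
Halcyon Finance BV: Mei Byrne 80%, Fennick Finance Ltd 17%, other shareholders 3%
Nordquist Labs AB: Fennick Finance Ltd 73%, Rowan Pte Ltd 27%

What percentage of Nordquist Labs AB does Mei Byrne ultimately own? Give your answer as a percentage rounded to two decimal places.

45.80%

Mei reaches Nordquist along 2 paths.
Via Fennick: 35% × 73% = 25.55%.
Via Rowan: 75% × 27% = 20.25%.
Total: 25.55% + 20.25% = 45.8%.
Rounded: 45.80%.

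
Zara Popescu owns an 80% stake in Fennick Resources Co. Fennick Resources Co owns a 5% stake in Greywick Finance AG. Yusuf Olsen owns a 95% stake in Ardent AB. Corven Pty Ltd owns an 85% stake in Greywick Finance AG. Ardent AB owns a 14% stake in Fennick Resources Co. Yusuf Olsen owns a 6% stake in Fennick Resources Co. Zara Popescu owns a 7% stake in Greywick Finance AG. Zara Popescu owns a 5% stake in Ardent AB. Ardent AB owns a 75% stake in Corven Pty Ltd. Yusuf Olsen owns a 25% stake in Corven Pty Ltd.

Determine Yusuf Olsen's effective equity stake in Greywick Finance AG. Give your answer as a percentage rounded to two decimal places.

82.78%

Yusuf reaches Greywick along 4 paths.
Via Ardent → Corven: 95% × 75% × 85% = 60.5625%.
Via Corven: 25% × 85% = 21.25%.
Via Fennick: 6% × 5% = 0.3%.
Via Ardent → Fennick: 95% × 14% × 5% = 0.665%.
Total: 60.5625% + 21.25% + 0.3% + 0.665% = 82.7775%.
Rounded: 82.78%.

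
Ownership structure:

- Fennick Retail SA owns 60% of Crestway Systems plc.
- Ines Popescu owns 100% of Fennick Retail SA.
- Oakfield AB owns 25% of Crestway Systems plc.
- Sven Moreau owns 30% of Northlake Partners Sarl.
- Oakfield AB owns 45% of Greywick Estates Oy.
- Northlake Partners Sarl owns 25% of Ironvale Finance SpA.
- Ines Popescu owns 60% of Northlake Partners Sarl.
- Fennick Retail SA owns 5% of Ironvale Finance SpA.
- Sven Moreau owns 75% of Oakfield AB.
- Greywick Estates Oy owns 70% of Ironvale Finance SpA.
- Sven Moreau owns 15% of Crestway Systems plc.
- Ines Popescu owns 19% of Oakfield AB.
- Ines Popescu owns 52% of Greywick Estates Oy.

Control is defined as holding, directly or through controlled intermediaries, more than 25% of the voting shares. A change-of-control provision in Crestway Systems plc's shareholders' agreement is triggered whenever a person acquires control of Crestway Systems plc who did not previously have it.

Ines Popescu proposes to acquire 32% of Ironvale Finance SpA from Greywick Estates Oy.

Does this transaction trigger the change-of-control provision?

No

The purchase adds only to Ines's holdings (Greywick's stake shrinks), so Ines is the only person who could newly come to control Crestway.
Ines holds 100% of Fennick, so Ines controls Fennick.
Fennick holds 60% of Crestway, so Ines controls Crestway.
So Ines already controls Crestway before the transaction.
After the purchase, Ines holds 32% of Ironvale directly, and Greywick's stake falls to 38%.
Ines controlled Crestway already, so this is not a new person acquiring control; every other person's position is unchanged or reduced.
No new person acquires control, so the clause is not triggered.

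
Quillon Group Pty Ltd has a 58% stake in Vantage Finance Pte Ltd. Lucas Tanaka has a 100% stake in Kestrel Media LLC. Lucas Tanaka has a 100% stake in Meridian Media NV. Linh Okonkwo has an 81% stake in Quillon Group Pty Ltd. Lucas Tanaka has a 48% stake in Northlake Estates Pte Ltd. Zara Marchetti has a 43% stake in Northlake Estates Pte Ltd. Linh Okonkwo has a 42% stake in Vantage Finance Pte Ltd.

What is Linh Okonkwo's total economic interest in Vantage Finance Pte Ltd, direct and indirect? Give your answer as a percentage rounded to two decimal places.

Linh reaches Vantage along 2 paths.
Via Quillon: 81% × 58% = 46.98%.
Direct stake: 42% = 42%.
Total: 46.98% + 42% = 88.98%.

88.98%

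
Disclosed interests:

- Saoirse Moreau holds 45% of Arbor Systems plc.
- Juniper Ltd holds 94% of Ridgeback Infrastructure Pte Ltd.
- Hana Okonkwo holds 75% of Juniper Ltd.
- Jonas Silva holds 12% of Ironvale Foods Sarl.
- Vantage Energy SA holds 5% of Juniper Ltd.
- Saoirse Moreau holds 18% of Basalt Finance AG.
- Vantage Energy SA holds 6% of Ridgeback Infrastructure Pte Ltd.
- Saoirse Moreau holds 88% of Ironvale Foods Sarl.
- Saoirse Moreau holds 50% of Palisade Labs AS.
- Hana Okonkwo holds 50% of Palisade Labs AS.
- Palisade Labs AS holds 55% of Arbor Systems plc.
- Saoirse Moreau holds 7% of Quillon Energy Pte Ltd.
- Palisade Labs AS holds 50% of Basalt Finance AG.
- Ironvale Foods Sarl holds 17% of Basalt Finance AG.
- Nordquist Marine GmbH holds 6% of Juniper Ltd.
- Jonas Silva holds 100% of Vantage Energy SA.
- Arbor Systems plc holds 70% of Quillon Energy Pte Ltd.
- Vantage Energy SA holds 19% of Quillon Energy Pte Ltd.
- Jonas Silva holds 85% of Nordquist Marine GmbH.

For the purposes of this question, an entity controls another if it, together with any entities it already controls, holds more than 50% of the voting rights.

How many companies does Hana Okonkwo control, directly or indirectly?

2

Hana holds 75% of Juniper, so Hana controls Juniper.
Juniper holds 94% of Ridgeback, so Hana controls Ridgeback.
No other company's threshold is met.
Hana controls 2 companies.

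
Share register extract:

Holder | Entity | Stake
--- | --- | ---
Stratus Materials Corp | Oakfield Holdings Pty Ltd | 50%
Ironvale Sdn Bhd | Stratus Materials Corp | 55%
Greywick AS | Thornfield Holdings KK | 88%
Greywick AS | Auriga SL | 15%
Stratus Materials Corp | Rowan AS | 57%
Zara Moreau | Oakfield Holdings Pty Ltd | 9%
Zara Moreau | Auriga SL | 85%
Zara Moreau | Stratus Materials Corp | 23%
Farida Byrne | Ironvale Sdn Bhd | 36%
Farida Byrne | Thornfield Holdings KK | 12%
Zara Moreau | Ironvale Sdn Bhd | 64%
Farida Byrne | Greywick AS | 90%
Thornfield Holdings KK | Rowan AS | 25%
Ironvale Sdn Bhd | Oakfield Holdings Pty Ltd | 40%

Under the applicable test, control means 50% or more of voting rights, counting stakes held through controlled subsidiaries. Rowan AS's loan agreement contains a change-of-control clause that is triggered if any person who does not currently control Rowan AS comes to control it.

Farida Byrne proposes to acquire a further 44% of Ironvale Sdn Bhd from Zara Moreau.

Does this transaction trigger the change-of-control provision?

Yes

The purchase adds only to Farida's holdings (Zara's stake shrinks), so Farida is the only person who could newly come to control Rowan.
Farida holds 90% of Greywick, so Farida controls Greywick.
Greywick and Farida together hold 88% + 12% = 100% of Thornfield, so Farida controls Thornfield.
In Rowan, Farida's side holds only 25%, not ≥ 50%.
So before the transaction, Farida does not control Rowan.
After the purchase, Farida's direct stake in Ironvale rises to 36% + 44% = 80%, and Zara's stake falls to 20%.
Farida holds 80% of Ironvale, so Farida controls Ironvale.
Ironvale holds 55% of Stratus, so Farida controls Stratus.
Stratus and Thornfield together hold 57% + 25% = 82% of Rowan, so Farida controls Rowan.
Farida did not control Rowan before and does after, so the clause is triggered.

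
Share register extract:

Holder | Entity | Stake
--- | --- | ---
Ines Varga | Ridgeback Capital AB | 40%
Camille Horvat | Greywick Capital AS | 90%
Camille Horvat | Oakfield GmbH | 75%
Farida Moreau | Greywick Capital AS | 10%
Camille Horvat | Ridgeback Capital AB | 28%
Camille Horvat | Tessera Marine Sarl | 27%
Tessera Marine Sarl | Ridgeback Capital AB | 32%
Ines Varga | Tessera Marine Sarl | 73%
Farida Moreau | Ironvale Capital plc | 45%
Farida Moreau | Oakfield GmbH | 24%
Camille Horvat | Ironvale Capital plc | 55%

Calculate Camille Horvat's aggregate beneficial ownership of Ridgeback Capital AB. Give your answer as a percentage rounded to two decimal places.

36.64%

Camille reaches Ridgeback along 2 paths.
Direct stake: 28% = 28%.
Via Tessera: 27% × 32% = 8.64%.
Total: 28% + 8.64% = 36.64%.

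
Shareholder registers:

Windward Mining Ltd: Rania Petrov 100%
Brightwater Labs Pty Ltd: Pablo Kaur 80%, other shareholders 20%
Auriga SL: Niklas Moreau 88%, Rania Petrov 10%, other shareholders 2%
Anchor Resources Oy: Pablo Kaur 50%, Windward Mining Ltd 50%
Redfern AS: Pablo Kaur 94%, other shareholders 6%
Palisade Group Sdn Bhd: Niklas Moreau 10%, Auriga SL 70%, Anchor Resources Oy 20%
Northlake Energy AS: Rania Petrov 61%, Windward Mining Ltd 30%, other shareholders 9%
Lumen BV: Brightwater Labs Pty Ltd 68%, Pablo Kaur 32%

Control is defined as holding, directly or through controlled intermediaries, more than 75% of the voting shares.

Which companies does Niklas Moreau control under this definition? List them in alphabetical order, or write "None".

Auriga SL, Palisade Group Sdn Bhd

Niklas holds 88% of Auriga, so Niklas controls Auriga.
Niklas and Auriga together hold 10% + 70% = 80% of Palisade, so Niklas controls Palisade.
No other company's threshold is met.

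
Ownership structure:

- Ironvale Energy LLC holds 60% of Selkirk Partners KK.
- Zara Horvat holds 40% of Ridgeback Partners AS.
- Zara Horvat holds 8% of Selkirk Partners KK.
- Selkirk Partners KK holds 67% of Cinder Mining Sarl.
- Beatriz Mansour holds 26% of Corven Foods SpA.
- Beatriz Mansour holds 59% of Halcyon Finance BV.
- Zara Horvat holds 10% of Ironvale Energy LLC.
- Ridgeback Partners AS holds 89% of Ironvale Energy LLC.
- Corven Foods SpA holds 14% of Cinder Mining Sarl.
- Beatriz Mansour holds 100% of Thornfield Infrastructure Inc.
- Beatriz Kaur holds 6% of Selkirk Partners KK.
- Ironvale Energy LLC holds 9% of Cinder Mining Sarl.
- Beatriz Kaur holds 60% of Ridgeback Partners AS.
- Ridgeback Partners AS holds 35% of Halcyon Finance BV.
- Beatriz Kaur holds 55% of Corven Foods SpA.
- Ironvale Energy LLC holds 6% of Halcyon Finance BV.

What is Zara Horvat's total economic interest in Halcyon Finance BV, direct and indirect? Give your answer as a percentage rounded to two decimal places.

16.74%

Zara reaches Halcyon along 3 paths.
Via Ridgeback: 40% × 35% = 14%.
Via Ridgeback → Ironvale: 40% × 89% × 6% = 2.136%.
Via Ironvale: 10% × 6% = 0.6%.
Total: 14% + 2.136% + 0.6% = 16.736%.
Rounded: 16.74%.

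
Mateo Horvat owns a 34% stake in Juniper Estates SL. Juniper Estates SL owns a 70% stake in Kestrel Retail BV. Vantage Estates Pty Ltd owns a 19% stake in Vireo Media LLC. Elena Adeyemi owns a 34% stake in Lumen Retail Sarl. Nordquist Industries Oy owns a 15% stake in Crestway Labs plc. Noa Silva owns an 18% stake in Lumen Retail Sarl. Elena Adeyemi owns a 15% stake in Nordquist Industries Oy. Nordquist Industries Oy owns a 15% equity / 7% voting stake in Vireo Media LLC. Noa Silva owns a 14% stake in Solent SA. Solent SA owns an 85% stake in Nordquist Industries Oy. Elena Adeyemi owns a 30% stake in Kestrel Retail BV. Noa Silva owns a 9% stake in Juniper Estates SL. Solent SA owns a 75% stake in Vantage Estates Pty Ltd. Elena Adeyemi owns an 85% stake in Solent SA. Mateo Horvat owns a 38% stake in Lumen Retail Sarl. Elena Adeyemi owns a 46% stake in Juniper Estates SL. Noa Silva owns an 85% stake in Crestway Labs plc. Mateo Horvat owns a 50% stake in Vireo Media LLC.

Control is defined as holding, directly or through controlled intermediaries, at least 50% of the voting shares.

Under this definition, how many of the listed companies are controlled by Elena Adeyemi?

3

Elena holds 85% of Solent, so Elena controls Solent.
Elena and Solent together hold 15% + 85% = 100% of Nordquist, so Elena controls Nordquist.
Solent holds 75% of Vantage, so Elena controls Vantage.
No other company's threshold is met.
Elena controls 3 companies.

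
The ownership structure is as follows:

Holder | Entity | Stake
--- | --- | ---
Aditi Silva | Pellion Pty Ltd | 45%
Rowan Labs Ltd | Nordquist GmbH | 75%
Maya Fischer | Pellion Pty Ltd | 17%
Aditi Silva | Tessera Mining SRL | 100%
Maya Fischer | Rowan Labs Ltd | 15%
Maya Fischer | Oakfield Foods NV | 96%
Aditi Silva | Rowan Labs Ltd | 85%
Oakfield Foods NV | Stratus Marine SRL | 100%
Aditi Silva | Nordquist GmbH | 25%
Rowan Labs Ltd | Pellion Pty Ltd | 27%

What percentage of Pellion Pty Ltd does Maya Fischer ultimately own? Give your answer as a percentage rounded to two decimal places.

Maya reaches Pellion along 2 paths.
Direct stake: 17% = 17%.
Via Rowan: 15% × 27% = 4.05%.
Total: 17% + 4.05% = 21.05%.

21.05%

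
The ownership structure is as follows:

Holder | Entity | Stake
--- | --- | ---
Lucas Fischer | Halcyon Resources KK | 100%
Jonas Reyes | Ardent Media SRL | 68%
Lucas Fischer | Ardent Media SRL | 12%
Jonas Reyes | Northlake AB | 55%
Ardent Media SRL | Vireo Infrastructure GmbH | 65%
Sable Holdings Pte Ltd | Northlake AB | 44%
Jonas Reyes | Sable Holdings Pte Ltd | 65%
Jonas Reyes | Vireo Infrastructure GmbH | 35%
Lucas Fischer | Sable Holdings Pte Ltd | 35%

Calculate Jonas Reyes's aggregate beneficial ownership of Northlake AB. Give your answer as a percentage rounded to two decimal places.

83.60%

Jonas reaches Northlake along 2 paths.
Direct stake: 55% = 55%.
Via Sable: 65% × 44% = 28.6%.
Total: 55% + 28.6% = 83.6%.
Rounded: 83.60%.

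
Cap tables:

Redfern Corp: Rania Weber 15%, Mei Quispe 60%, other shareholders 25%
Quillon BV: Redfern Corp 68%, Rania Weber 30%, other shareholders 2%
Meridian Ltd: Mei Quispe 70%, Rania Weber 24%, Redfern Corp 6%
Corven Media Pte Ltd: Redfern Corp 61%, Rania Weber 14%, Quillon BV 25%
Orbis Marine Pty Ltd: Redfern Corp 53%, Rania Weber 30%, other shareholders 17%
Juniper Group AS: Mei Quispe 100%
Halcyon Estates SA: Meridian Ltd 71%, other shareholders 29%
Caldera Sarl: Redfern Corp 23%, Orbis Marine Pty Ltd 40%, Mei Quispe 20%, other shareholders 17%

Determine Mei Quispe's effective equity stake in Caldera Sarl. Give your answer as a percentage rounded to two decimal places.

Mei reaches Caldera along 3 paths.
Via Redfern: 60% × 23% = 13.8%.
Via Redfern → Orbis: 60% × 53% × 40% = 12.72%.
Direct stake: 20% = 20%.
Total: 13.8% + 12.72% + 20% = 46.52%.

46.52%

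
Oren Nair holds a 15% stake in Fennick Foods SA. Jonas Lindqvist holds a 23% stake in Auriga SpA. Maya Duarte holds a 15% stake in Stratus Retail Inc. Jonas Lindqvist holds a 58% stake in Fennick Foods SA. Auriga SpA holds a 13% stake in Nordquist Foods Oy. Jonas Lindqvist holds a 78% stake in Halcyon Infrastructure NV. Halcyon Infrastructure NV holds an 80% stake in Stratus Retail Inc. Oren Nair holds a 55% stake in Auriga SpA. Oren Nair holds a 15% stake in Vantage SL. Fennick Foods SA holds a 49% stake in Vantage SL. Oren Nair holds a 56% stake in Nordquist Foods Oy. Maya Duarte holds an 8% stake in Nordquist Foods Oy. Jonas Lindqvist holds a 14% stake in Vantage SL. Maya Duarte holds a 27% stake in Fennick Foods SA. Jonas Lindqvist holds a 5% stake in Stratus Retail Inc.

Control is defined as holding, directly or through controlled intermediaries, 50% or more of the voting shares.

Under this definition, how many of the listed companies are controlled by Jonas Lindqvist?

Jonas holds 58% of Fennick, so Jonas controls Fennick.
Jonas holds 78% of Halcyon, so Jonas controls Halcyon.
Fennick and Jonas together hold 49% + 14% = 63% of Vantage, so Jonas controls Vantage.
Halcyon and Jonas together hold 80% + 5% = 85% of Stratus, so Jonas controls Stratus.
No other company's threshold is met.
Jonas controls 4 companies.

4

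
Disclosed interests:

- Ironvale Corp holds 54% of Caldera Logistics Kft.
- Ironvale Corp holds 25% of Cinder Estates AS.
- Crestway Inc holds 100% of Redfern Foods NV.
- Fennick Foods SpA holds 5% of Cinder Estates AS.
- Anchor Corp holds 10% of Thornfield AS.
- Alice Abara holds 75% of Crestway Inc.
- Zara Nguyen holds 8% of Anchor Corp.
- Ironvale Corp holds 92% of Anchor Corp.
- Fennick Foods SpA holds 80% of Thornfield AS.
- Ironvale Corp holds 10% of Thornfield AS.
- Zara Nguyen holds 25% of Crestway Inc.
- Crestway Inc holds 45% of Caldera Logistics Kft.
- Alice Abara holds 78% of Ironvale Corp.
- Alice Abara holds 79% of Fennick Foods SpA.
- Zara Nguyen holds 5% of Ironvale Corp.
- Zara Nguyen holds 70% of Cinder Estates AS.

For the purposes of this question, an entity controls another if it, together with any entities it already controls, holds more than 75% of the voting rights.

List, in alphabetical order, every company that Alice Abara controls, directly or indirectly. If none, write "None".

Alice holds 78% of Ironvale, so Alice controls Ironvale.
Alice holds 79% of Fennick, so Alice controls Fennick.
Ironvale holds 92% of Anchor, so Alice controls Anchor.
Ironvale and Fennick and Anchor together hold 10% + 80% + 10% = 100% of Thornfield, so Alice controls Thornfield.
No other company's threshold is met.

Anchor Corp, Fennick Foods SpA, Ironvale Corp, Thornfield AS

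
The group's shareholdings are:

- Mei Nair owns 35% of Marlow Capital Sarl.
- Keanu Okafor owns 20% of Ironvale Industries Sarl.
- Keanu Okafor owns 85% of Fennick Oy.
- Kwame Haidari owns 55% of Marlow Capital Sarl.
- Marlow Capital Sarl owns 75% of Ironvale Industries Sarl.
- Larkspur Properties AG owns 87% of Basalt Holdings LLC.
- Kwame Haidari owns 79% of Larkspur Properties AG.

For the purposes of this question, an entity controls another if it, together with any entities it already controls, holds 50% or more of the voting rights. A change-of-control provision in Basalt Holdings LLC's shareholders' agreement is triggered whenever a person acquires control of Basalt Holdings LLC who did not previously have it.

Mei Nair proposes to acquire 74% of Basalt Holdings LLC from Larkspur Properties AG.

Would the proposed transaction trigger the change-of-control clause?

The purchase adds only to Mei's holdings (Larkspur's stake shrinks), so Mei is the only person who could newly come to control Basalt.
Mei's largest direct stake is 35% in Marlow, which does not meet the threshold, so Mei controls no company.
Neither Mei nor any entity Mei controls holds any voting interest in Basalt.
So before the transaction, Mei does not control Basalt.
After the purchase, Mei holds 74% of Basalt directly, and Larkspur's stake falls to 13%.
Mei holds 74% of Basalt, so Mei controls Basalt.
Mei did not control Basalt before and does after, so the clause is triggered.

Yes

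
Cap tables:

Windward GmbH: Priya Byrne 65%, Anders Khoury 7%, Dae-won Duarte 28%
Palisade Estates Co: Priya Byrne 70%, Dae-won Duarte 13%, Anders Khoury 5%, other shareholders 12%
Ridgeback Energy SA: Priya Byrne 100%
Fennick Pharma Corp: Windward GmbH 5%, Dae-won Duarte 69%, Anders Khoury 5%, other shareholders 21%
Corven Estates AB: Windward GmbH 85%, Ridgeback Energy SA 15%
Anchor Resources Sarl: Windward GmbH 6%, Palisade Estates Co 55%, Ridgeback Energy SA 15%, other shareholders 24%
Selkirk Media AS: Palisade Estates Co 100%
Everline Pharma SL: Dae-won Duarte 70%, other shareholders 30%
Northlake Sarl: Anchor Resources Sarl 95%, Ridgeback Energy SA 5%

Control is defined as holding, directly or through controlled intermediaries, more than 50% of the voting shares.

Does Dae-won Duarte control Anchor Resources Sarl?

No

Dae-won holds 69% of Fennick, so Dae-won controls Fennick.
Dae-won holds 70% of Everline, so Dae-won controls Everline.
Neither Dae-won nor any entity Dae-won controls holds any voting interest in Anchor.
So Dae-won does not control Anchor.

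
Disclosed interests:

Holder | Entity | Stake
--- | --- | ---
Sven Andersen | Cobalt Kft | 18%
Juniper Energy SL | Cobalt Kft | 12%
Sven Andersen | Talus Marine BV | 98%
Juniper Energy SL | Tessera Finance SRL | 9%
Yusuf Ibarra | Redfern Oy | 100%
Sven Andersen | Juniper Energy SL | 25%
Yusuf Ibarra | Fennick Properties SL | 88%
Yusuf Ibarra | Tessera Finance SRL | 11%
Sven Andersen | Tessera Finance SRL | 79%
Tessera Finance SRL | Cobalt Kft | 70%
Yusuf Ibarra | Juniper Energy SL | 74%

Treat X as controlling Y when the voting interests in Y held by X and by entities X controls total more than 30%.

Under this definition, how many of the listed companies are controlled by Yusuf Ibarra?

3

Yusuf holds 88% of Fennick, so Yusuf controls Fennick.
Yusuf holds 74% of Juniper, so Yusuf controls Juniper.
Yusuf holds 100% of Redfern, so Yusuf controls Redfern.
No other company's threshold is met.
Yusuf controls 3 companies.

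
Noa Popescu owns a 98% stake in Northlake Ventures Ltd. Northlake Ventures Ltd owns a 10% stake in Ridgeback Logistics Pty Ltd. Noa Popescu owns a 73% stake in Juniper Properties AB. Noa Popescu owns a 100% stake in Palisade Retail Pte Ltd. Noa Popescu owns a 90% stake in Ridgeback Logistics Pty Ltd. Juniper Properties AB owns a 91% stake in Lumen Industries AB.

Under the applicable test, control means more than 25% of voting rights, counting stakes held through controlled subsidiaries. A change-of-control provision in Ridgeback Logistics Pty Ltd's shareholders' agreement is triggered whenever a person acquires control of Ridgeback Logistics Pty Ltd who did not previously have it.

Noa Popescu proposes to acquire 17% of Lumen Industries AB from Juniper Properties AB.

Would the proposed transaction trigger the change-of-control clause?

No

The purchase adds only to Noa's holdings (Juniper's stake shrinks), so Noa is the only person who could newly come to control Ridgeback.
Noa holds 98% of Northlake, so Noa controls Northlake.
Noa and Northlake together hold 90% + 10% = 100% of Ridgeback, so Noa controls Ridgeback.
So Noa already controls Ridgeback before the transaction.
After the purchase, Noa holds 17% of Lumen directly, and Juniper's stake falls to 74%.
Noa controlled Ridgeback already, so this is not a new person acquiring control; every other person's position is unchanged or reduced.
No new person acquires control, so the clause is not triggered.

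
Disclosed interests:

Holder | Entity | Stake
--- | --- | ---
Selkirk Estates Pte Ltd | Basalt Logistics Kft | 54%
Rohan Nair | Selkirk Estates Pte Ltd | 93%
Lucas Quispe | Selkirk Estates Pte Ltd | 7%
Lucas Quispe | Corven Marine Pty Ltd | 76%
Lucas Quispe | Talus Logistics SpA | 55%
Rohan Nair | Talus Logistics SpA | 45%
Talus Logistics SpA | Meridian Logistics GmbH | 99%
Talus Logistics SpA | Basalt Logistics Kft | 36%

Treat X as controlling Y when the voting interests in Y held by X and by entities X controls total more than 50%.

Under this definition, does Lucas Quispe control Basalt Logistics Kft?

Lucas holds 55% of Talus, so Lucas controls Talus.
Talus holds 99% of Meridian, so Lucas controls Meridian.
Lucas holds 76% of Corven, so Lucas controls Corven.
In Basalt, Lucas's side holds only 36%, not > 50%.
So Lucas does not control Basalt.

No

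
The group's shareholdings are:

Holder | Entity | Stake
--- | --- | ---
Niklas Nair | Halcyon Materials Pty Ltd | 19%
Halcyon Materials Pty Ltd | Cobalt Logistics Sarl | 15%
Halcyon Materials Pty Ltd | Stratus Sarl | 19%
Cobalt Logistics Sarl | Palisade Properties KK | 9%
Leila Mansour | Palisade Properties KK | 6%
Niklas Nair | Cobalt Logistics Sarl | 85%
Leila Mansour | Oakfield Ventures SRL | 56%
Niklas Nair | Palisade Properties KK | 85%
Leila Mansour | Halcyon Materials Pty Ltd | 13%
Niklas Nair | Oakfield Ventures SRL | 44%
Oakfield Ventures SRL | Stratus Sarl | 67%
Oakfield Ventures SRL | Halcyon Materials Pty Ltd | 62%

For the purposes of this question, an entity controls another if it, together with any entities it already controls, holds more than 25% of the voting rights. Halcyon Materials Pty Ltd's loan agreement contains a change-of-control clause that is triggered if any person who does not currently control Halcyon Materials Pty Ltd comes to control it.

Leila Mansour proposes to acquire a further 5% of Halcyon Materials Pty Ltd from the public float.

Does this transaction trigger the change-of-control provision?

No

The purchase changes only Leila's holdings, so Leila is the only person who could newly come to control Halcyon.
Leila holds 56% of Oakfield, so Leila controls Oakfield.
Oakfield and Leila together hold 62% + 13% = 75% of Halcyon, so Leila controls Halcyon.
So Leila already controls Halcyon before the transaction.
After the purchase, Leila's direct stake in Halcyon rises to 13% + 5% = 18%.
Leila controlled Halcyon already, so this is not a new person acquiring control; every other person's position is unchanged or reduced.
No new person acquires control, so the clause is not triggered.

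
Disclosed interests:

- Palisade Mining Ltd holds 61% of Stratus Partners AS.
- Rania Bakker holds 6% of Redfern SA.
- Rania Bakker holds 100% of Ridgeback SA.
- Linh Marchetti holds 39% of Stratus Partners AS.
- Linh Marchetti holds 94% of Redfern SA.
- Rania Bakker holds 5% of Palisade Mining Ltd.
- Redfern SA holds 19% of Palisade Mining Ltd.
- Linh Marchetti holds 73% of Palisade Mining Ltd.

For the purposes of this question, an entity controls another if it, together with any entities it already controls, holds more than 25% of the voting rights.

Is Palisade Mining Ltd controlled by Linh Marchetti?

Linh holds 94% of Redfern, so Linh controls Redfern.
Redfern and Linh together hold 19% + 73% = 92% of Palisade, so Linh controls Palisade.

Yes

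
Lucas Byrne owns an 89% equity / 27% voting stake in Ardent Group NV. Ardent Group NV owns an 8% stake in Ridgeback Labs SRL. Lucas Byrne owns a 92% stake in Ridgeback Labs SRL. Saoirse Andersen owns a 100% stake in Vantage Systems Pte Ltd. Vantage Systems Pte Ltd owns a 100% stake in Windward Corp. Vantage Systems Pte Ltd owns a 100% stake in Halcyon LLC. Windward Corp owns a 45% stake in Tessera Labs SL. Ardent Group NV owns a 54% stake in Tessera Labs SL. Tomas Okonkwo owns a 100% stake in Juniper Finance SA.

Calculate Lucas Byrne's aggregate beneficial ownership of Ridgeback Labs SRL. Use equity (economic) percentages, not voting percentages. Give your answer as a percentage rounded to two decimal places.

99.12%

Lucas reaches Ridgeback along 2 paths.
Direct stake: 92% = 92%.
Via Ardent: 89% × 8% = 7.12%.
Total: 92% + 7.12% = 99.12%.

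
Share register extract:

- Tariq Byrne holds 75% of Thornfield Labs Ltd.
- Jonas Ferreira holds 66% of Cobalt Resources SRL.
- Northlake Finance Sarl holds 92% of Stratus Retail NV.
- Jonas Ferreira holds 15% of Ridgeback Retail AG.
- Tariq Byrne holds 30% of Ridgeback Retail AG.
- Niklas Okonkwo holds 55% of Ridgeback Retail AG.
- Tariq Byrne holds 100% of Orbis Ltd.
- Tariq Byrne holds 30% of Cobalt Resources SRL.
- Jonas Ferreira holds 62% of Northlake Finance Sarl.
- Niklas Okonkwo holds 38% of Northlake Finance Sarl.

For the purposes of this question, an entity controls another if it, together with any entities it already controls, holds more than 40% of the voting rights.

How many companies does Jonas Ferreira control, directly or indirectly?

Jonas holds 66% of Cobalt, so Jonas controls Cobalt.
Jonas holds 62% of Northlake, so Jonas controls Northlake.
Northlake holds 92% of Stratus, so Jonas controls Stratus.
No other company's threshold is met.
Jonas controls 3 companies.

3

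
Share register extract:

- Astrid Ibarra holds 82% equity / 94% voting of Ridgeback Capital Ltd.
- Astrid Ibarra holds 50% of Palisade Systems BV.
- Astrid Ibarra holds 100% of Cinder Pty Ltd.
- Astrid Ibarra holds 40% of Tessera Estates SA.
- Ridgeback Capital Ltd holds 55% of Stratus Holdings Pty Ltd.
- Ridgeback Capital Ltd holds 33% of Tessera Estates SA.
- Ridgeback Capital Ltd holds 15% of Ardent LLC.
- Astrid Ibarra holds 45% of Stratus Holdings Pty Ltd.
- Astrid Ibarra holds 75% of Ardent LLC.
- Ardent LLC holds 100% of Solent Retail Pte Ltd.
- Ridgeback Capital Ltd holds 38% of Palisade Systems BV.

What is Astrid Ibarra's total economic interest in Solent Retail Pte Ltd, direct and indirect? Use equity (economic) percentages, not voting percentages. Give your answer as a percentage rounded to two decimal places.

Astrid reaches Solent along 2 paths.
Via Ridgeback → Ardent: 82% × 15% × 100% = 12.3%.
Via Ardent: 75% × 100% = 75%.
Total: 12.3% + 75% = 87.3%.
Rounded: 87.30%.

87.30%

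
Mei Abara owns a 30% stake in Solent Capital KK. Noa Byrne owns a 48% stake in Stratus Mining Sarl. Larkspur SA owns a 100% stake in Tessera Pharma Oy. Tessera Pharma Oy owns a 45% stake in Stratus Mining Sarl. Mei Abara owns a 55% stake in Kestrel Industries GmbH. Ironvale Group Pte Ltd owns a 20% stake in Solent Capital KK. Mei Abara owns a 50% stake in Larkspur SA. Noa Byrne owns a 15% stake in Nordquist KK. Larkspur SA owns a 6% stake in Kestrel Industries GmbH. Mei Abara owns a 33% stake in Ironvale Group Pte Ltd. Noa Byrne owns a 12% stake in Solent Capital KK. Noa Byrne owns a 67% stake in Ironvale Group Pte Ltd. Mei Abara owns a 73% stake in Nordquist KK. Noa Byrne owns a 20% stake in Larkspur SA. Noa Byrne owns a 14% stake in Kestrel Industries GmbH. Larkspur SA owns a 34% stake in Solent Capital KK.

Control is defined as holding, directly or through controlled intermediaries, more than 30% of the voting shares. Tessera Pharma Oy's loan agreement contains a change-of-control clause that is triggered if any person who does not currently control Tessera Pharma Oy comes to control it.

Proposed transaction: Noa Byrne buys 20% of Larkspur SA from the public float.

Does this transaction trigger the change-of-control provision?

The purchase changes only Noa's holdings, so Noa is the only person who could newly come to control Tessera.
Noa holds 67% of Ironvale, so Noa controls Ironvale.
Ironvale and Noa together hold 20% + 12% = 32% of Solent, so Noa controls Solent.
Noa holds 48% of Stratus, so Noa controls Stratus.
Neither Noa nor any entity Noa controls holds any voting interest in Tessera.
So before the transaction, Noa does not control Tessera.
After the purchase, Noa's direct stake in Larkspur rises to 20% + 20% = 40%.
Noa holds 40% of Larkspur, so Noa controls Larkspur.
Larkspur holds 100% of Tessera, so Noa controls Tessera.
Noa did not control Tessera before and does after, so the clause is triggered.

Yes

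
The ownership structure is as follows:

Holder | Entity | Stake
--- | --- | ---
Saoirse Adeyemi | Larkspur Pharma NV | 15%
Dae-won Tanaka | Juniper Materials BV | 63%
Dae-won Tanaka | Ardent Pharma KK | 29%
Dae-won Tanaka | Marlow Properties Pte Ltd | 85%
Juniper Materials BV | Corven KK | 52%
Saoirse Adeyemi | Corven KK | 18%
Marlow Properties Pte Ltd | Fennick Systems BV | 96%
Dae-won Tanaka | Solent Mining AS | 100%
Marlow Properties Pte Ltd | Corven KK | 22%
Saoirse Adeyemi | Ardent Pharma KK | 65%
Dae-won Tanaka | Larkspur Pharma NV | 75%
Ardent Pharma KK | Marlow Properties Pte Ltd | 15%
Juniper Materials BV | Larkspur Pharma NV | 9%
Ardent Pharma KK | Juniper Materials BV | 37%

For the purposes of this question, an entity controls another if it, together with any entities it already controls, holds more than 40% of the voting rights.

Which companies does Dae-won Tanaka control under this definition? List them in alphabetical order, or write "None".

Dae-won holds 63% of Juniper, so Dae-won controls Juniper.
Dae-won holds 85% of Marlow, so Dae-won controls Marlow.
Juniper and Marlow together hold 52% + 22% = 74% of Corven, so Dae-won controls Corven.
Dae-won holds 100% of Solent, so Dae-won controls Solent.
Marlow holds 96% of Fennick, so Dae-won controls Fennick.
Juniper and Dae-won together hold 9% + 75% = 84% of Larkspur, so Dae-won controls Larkspur.
No other company's threshold is met.

Corven KK, Fennick Systems BV, Juniper Materials BV, Larkspur Pharma NV, Marlow Properties Pte Ltd, Solent Mining AS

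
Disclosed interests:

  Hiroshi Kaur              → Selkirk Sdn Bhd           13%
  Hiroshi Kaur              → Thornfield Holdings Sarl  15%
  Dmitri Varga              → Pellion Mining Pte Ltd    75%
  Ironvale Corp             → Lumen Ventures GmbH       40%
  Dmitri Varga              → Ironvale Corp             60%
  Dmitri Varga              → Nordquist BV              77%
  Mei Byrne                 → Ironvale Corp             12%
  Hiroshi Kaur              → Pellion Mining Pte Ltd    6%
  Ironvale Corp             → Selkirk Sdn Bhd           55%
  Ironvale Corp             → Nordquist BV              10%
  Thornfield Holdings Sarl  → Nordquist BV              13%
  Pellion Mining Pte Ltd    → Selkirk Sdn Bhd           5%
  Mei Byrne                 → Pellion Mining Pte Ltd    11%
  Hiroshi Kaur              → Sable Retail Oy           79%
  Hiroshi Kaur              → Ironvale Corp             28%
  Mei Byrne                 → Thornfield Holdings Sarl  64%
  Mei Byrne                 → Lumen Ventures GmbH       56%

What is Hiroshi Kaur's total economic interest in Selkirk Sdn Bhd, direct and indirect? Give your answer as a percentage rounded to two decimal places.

Hiroshi reaches Selkirk along 3 paths.
Direct stake: 13% = 13%.
Via Pellion: 6% × 5% = 0.3%.
Via Ironvale: 28% × 55% = 15.4%.
Total: 13% + 0.3% + 15.4% = 28.7%.
Rounded: 28.70%.

28.70%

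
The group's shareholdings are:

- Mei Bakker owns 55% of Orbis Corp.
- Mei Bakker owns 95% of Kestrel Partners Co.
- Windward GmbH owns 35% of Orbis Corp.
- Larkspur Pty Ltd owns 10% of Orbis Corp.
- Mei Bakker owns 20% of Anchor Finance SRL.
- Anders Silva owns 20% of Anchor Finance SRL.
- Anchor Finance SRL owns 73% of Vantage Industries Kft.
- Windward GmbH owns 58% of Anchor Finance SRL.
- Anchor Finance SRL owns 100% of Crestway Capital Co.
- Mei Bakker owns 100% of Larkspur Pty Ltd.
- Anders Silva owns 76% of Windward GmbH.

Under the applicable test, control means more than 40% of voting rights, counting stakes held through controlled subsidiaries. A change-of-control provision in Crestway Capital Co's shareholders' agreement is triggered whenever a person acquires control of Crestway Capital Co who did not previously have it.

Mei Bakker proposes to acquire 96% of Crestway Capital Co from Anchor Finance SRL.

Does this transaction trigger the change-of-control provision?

Yes

The purchase adds only to Mei's holdings (Anchor's stake shrinks), so Mei is the only person who could newly come to control Crestway.
Mei holds 100% of Larkspur, so Mei controls Larkspur.
Mei holds 95% of Kestrel, so Mei controls Kestrel.
Larkspur and Mei together hold 10% + 55% = 65% of Orbis, so Mei controls Orbis.
Neither Mei nor any entity Mei controls holds any voting interest in Crestway.
So before the transaction, Mei does not control Crestway.
After the purchase, Mei holds 96% of Crestway directly, and Anchor's stake falls to 4%.
Mei holds 96% of Crestway, so Mei controls Crestway.
Mei did not control Crestway before and does after, so the clause is triggered.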